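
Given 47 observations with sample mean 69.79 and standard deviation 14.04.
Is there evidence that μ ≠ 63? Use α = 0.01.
One-sample t-test:
H₀: μ = 63
H₁: μ ≠ 63
df = n - 1 = 46
t = (x̄ - μ₀) / (s/√n) = (69.79 - 63) / (14.04/√47) = 3.316
p-value = 0.0018

Since p-value < α = 0.01, we reject H₀.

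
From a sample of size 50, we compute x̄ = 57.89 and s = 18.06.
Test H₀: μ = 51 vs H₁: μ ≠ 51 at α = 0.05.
One-sample t-test:
H₀: μ = 51
H₁: μ ≠ 51
df = n - 1 = 49
t = (x̄ - μ₀) / (s/√n) = (57.89 - 51) / (18.06/√50) = 2.698
p-value = 0.0095

Since p-value < α = 0.05, we reject H₀.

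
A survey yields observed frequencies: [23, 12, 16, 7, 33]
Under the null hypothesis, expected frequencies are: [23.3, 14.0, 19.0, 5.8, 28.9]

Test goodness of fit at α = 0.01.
Chi-square goodness of fit test:
H₀: observed counts match expected distribution
H₁: observed counts differ from expected distribution
df = k - 1 = 4
χ² = Σ(O - E)²/E
   = (23 - 23.3)²/23.3 + (12 - 14.0)²/14.0 + (16 - 19.0)²/19.0 + (7 - 5.8)²/5.8 + (33 - 28.9)²/28.9
   = 0.004 + 0.286 + 0.474 + 0.248 + 0.582
   = 1.59
p-value = 0.8100

Since p-value > α = 0.01, we fail to reject H₀.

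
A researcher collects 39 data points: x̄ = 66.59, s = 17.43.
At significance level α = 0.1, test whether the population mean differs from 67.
One-sample t-test:
H₀: μ = 67
H₁: μ ≠ 67
df = n - 1 = 38
t = (x̄ - μ₀) / (s/√n) = (66.59 - 67) / (17.43/√39) = -0.147
p-value = 0.8840

Since p-value > α = 0.1, we fail to reject H₀.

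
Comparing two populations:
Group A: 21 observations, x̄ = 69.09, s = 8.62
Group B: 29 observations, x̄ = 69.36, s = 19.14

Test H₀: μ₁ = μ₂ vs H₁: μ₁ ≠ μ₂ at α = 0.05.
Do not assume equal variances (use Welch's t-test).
Welch's two-sample t-test:
H₀: μ₁ = μ₂
H₁: μ₁ ≠ μ₂
s₁²/n₁ = 8.62²/21 = 3.5383,  s₂²/n₂ = 19.14²/29 = 12.6324
SE = √(s₁²/n₁ + s₂²/n₂) = √(3.5383 + 12.6324) = 4.0213
df (Welch-Satterthwaite) = (s₁²/n₁ + s₂²/n₂)² / [(s₁²/n₁)²/(n₁-1) + (s₂²/n₂)²/(n₂-1)] ≈ 41.34
t = (x̄₁ - x̄₂) / SE = (69.09 - 69.36) / 4.0213 = -0.27 / 4.0213 = -0.067
p-value = 0.9468

Since p-value > α = 0.05, we fail to reject H₀.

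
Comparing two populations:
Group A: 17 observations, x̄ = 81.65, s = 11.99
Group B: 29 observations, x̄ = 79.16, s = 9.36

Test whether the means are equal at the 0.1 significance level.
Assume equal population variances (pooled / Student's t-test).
Student's two-sample t-test (equal variances):
H₀: μ₁ = μ₂
H₁: μ₁ ≠ μ₂
df = n₁ + n₂ - 2 = 44
Pooled variance s_p² = [(n₁-1)s₁² + (n₂-1)s₂²] / (n₁ + n₂ - 2) = [(16)(11.99²) + (28)(9.36²)] / 44 = 108.0280
SE = √(s_p²(1/n₁ + 1/n₂)) = √(108.0280 × (1/17 + 1/29)) = 3.1749
t = (x̄₁ - x̄₂) / SE = (81.65 - 79.16) / 3.1749 = 2.49 / 3.1749 = 0.784
p-value = 0.4371

Since p-value > α = 0.1, we fail to reject H₀.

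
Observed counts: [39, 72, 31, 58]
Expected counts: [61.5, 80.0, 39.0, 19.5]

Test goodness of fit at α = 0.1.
Chi-square goodness of fit test:
H₀: observed counts match expected distribution
H₁: observed counts differ from expected distribution
df = k - 1 = 3
χ² = Σ(O - E)²/E
   = (39 - 61.5)²/61.5 + (72 - 80.0)²/80.0 + (31 - 39.0)²/39.0 + (58 - 19.5)²/19.5
   = 8.232 + 0.800 + 1.641 + 76.013
   = 86.69
p-value < 0.0001

Since p-value < α = 0.1, we reject H₀.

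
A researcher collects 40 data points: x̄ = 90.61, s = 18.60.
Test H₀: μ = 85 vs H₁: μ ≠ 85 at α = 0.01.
One-sample t-test:
H₀: μ = 85
H₁: μ ≠ 85
df = n - 1 = 39
t = (x̄ - μ₀) / (s/√n) = (90.61 - 85) / (18.60/√40) = 1.908
p-value = 0.0638

Since p-value > α = 0.01, we fail to reject H₀.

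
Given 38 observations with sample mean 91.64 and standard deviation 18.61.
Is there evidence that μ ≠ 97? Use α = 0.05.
One-sample t-test:
H₀: μ = 97
H₁: μ ≠ 97
df = n - 1 = 37
t = (x̄ - μ₀) / (s/√n) = (91.64 - 97) / (18.61/√38) = -1.775
p-value = 0.0840

Since p-value > α = 0.05, we fail to reject H₀.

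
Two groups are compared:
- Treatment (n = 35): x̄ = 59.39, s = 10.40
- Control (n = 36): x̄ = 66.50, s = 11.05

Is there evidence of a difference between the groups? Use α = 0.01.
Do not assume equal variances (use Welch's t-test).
Welch's two-sample t-test:
H₀: μ₁ = μ₂
H₁: μ₁ ≠ μ₂
s₁²/n₁ = 10.40²/35 = 3.0903,  s₂²/n₂ = 11.05²/36 = 3.3917
SE = √(s₁²/n₁ + s₂²/n₂) = √(3.0903 + 3.3917) = 2.5460
df (Welch-Satterthwaite) = (s₁²/n₁ + s₂²/n₂)² / [(s₁²/n₁)²/(n₁-1) + (s₂²/n₂)²/(n₂-1)] ≈ 68.93
t = (x̄₁ - x̄₂) / SE = (59.39 - 66.50) / 2.5460 = -7.11 / 2.5460 = -2.793
p-value = 0.0068

Since p-value < α = 0.01, we reject H₀.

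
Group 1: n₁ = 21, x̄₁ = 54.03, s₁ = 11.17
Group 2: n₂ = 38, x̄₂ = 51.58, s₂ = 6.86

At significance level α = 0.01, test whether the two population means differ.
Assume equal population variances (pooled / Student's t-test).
Student's two-sample t-test (equal variances):
H₀: μ₁ = μ₂
H₁: μ₁ ≠ μ₂
df = n₁ + n₂ - 2 = 57
Pooled variance s_p² = [(n₁-1)s₁² + (n₂-1)s₂²] / (n₁ + n₂ - 2) = [(20)(11.17²) + (37)(6.86²)] / 57 = 74.3260
SE = √(s_p²(1/n₁ + 1/n₂)) = √(74.3260 × (1/21 + 1/38)) = 2.3442
t = (x̄₁ - x̄₂) / SE = (54.03 - 51.58) / 2.3442 = 2.45 / 2.3442 = 1.045
p-value = 0.3004

Since p-value > α = 0.01, we fail to reject H₀.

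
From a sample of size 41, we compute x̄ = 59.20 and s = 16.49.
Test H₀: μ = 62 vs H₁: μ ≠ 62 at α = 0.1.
One-sample t-test:
H₀: μ = 62
H₁: μ ≠ 62
df = n - 1 = 40
t = (x̄ - μ₀) / (s/√n) = (59.20 - 62) / (16.49/√41) = -1.087
p-value = 0.2834

Since p-value > α = 0.1, we fail to reject H₀.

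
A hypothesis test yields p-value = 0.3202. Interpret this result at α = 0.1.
Since p = 0.3202 > α = 0.1, fail to reject H₀.
There is insufficient evidence to reject the null hypothesis; the result is not statistically significant at the 0.1 level.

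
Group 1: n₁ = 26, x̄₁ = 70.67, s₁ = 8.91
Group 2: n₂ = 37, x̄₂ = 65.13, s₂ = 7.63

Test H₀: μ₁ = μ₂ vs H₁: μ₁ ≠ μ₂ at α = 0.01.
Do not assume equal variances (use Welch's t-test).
Welch's two-sample t-test:
H₀: μ₁ = μ₂
H₁: μ₁ ≠ μ₂
s₁²/n₁ = 8.91²/26 = 3.0534,  s₂²/n₂ = 7.63²/37 = 1.5734
SE = √(s₁²/n₁ + s₂²/n₂) = √(3.0534 + 1.5734) = 2.1510
df (Welch-Satterthwaite) = (s₁²/n₁ + s₂²/n₂)² / [(s₁²/n₁)²/(n₁-1) + (s₂²/n₂)²/(n₂-1)] ≈ 48.47
t = (x̄₁ - x̄₂) / SE = (70.67 - 65.13) / 2.1510 = 5.54 / 2.1510 = 2.576
p-value = 0.0131

Since p-value > α = 0.01, we fail to reject H₀.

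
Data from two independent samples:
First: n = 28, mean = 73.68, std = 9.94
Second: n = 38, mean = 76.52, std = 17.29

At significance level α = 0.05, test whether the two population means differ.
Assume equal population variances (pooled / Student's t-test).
Student's two-sample t-test (equal variances):
H₀: μ₁ = μ₂
H₁: μ₁ ≠ μ₂
df = n₁ + n₂ - 2 = 64
Pooled variance s_p² = [(n₁-1)s₁² + (n₂-1)s₂²] / (n₁ + n₂ - 2) = [(27)(9.94²) + (37)(17.29²)] / 64 = 214.5098
SE = √(s_p²(1/n₁ + 1/n₂)) = √(214.5098 × (1/28 + 1/38)) = 3.6477
t = (x̄₁ - x̄₂) / SE = (73.68 - 76.52) / 3.6477 = -2.84 / 3.6477 = -0.779
p-value = 0.4391

Since p-value > α = 0.05, we fail to reject H₀.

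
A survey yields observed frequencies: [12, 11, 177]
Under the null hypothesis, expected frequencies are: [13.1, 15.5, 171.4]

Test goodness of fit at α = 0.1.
Chi-square goodness of fit test:
H₀: observed counts match expected distribution
H₁: observed counts differ from expected distribution
df = k - 1 = 2
χ² = Σ(O - E)²/E
   = (12 - 13.1)²/13.1 + (11 - 15.5)²/15.5 + (177 - 171.4)²/171.4
   = 0.092 + 1.306 + 0.183
   = 1.58
p-value = 0.4534

Since p-value > α = 0.1, we fail to reject H₀.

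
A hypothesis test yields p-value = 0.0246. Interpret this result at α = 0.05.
Since p = 0.0246 < α = 0.05, reject H₀.
There is sufficient evidence to reject the null hypothesis; the result is statistically significant at the 0.05 level.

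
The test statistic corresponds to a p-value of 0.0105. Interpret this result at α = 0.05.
Since p = 0.0105 < α = 0.05, reject H₀.
There is sufficient evidence to reject the null hypothesis; the result is statistically significant at the 0.05 level.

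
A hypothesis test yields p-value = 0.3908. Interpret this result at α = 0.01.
Since p = 0.3908 > α = 0.01, fail to reject H₀.
There is insufficient evidence to reject the null hypothesis; the result is not statistically significant at the 0.01 level.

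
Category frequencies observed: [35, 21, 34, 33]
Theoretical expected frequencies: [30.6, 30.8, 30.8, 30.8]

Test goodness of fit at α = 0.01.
Chi-square goodness of fit test:
H₀: observed counts match expected distribution
H₁: observed counts differ from expected distribution
df = k - 1 = 3
χ² = Σ(O - E)²/E
   = (35 - 30.6)²/30.6 + (21 - 30.8)²/30.8 + (34 - 30.8)²/30.8 + (33 - 30.8)²/30.8
   = 0.633 + 3.118 + 0.332 + 0.157
   = 4.24
p-value = 0.2366

Since p-value > α = 0.01, we fail to reject H₀.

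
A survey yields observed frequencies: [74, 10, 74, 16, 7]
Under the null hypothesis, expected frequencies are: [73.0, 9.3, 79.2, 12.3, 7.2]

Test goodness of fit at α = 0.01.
Chi-square goodness of fit test:
H₀: observed counts match expected distribution
H₁: observed counts differ from expected distribution
df = k - 1 = 4
χ² = Σ(O - E)²/E
   = (74 - 73.0)²/73.0 + (10 - 9.3)²/9.3 + (74 - 79.2)²/79.2 + (16 - 12.3)²/12.3 + (7 - 7.2)²/7.2
   = 0.014 + 0.053 + 0.341 + 1.113 + 0.006
   = 1.53
p-value = 0.8220

Since p-value > α = 0.01, we fail to reject H₀.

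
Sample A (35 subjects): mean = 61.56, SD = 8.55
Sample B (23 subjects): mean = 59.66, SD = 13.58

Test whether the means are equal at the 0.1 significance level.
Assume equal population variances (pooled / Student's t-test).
Student's two-sample t-test (equal variances):
H₀: μ₁ = μ₂
H₁: μ₁ ≠ μ₂
df = n₁ + n₂ - 2 = 56
Pooled variance s_p² = [(n₁-1)s₁² + (n₂-1)s₂²] / (n₁ + n₂ - 2) = [(34)(8.55²) + (22)(13.58²)] / 56 = 116.8330
SE = √(s_p²(1/n₁ + 1/n₂)) = √(116.8330 × (1/35 + 1/23)) = 2.9013
t = (x̄₁ - x̄₂) / SE = (61.56 - 59.66) / 2.9013 = 1.90 / 2.9013 = 0.655
p-value = 0.5152

Since p-value > α = 0.1, we fail to reject H₀.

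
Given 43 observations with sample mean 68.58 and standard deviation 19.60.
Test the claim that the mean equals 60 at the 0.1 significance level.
One-sample t-test:
H₀: μ = 60
H₁: μ ≠ 60
df = n - 1 = 42
t = (x̄ - μ₀) / (s/√n) = (68.58 - 60) / (19.60/√43) = 2.871
p-value = 0.0064

Since p-value < α = 0.1, we reject H₀.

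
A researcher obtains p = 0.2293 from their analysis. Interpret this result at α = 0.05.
Since p = 0.2293 > α = 0.05, fail to reject H₀.
There is insufficient evidence to reject the null hypothesis; the result is not statistically significant at the 0.05 level.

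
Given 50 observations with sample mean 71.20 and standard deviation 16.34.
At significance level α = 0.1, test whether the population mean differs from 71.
One-sample t-test:
H₀: μ = 71
H₁: μ ≠ 71
df = n - 1 = 49
t = (x̄ - μ₀) / (s/√n) = (71.20 - 71) / (16.34/√50) = 0.087
p-value = 0.9314

Since p-value > α = 0.1, we fail to reject H₀.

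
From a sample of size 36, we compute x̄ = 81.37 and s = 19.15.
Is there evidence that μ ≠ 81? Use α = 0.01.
One-sample t-test:
H₀: μ = 81
H₁: μ ≠ 81
df = n - 1 = 35
t = (x̄ - μ₀) / (s/√n) = (81.37 - 81) / (19.15/√36) = 0.116
p-value = 0.9084

Since p-value > α = 0.01, we fail to reject H₀.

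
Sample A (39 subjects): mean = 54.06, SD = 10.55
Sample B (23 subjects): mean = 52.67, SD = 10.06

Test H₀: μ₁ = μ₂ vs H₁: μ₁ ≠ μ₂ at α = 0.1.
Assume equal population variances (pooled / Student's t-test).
Student's two-sample t-test (equal variances):
H₀: μ₁ = μ₂
H₁: μ₁ ≠ μ₂
df = n₁ + n₂ - 2 = 60
Pooled variance s_p² = [(n₁-1)s₁² + (n₂-1)s₂²] / (n₁ + n₂ - 2) = [(38)(10.55²) + (22)(10.06²)] / 60 = 107.5996
SE = √(s_p²(1/n₁ + 1/n₂)) = √(107.5996 × (1/39 + 1/23)) = 2.7271
t = (x̄₁ - x̄₂) / SE = (54.06 - 52.67) / 2.7271 = 1.39 / 2.7271 = 0.510
p-value = 0.6121

Since p-value > α = 0.1, we fail to reject H₀.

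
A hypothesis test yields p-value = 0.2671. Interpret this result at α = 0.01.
Since p = 0.2671 > α = 0.01, fail to reject H₀.
There is insufficient evidence to reject the null hypothesis; the result is not statistically significant at the 0.01 level.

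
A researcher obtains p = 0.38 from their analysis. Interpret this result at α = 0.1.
Since p = 0.38 > α = 0.1, fail to reject H₀.
There is insufficient evidence to reject the null hypothesis; the result is not statistically significant at the 0.1 level.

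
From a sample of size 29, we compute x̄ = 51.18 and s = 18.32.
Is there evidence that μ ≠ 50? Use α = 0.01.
One-sample t-test:
H₀: μ = 50
H₁: μ ≠ 50
df = n - 1 = 28
t = (x̄ - μ₀) / (s/√n) = (51.18 - 50) / (18.32/√29) = 0.347
p-value = 0.7313

Since p-value > α = 0.01, we fail to reject H₀.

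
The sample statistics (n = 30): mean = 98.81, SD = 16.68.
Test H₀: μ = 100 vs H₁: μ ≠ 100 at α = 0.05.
One-sample t-test:
H₀: μ = 100
H₁: μ ≠ 100
df = n - 1 = 29
t = (x̄ - μ₀) / (s/√n) = (98.81 - 100) / (16.68/√30) = -0.391
p-value = 0.6988

Since p-value > α = 0.05, we fail to reject H₀.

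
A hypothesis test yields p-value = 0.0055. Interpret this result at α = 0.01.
Since p = 0.0055 < α = 0.01, reject H₀.
There is sufficient evidence to reject the null hypothesis; the result is statistically significant at the 0.01 level.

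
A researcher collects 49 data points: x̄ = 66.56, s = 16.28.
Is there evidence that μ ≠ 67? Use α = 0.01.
One-sample t-test:
H₀: μ = 67
H₁: μ ≠ 67
df = n - 1 = 48
t = (x̄ - μ₀) / (s/√n) = (66.56 - 67) / (16.28/√49) = -0.189
p-value = 0.8507

Since p-value > α = 0.01, we fail to reject H₀.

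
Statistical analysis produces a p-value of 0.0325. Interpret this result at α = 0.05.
Since p = 0.0325 < α = 0.05, reject H₀.
There is sufficient evidence to reject the null hypothesis; the result is statistically significant at the 0.05 level.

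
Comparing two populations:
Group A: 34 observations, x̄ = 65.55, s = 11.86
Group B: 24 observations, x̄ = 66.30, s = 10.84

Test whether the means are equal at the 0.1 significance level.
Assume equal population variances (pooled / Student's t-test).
Student's two-sample t-test (equal variances):
H₀: μ₁ = μ₂
H₁: μ₁ ≠ μ₂
df = n₁ + n₂ - 2 = 56
Pooled variance s_p² = [(n₁-1)s₁² + (n₂-1)s₂²] / (n₁ + n₂ - 2) = [(33)(11.86²) + (23)(10.84²)] / 56 = 131.1499
SE = √(s_p²(1/n₁ + 1/n₂)) = √(131.1499 × (1/34 + 1/24)) = 3.0532
t = (x̄₁ - x̄₂) / SE = (65.55 - 66.30) / 3.0532 = -0.75 / 3.0532 = -0.246
p-value = 0.8069

Since p-value > α = 0.1, we fail to reject H₀.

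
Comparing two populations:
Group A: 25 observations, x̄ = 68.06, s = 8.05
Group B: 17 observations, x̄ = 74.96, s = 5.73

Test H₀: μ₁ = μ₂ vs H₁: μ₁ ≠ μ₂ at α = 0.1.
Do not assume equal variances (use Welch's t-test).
Welch's two-sample t-test:
H₀: μ₁ = μ₂
H₁: μ₁ ≠ μ₂
s₁²/n₁ = 8.05²/25 = 2.5921,  s₂²/n₂ = 5.73²/17 = 1.9313
SE = √(s₁²/n₁ + s₂²/n₂) = √(2.5921 + 1.9313) = 2.1268
df (Welch-Satterthwaite) = (s₁²/n₁ + s₂²/n₂)² / [(s₁²/n₁)²/(n₁-1) + (s₂²/n₂)²/(n₂-1)] ≈ 39.88
t = (x̄₁ - x̄₂) / SE = (68.06 - 74.96) / 2.1268 = -6.90 / 2.1268 = -3.244
p-value = 0.0024

Since p-value < α = 0.1, we reject H₀.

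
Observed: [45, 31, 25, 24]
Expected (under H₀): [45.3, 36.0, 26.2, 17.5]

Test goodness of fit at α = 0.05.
Chi-square goodness of fit test:
H₀: observed counts match expected distribution
H₁: observed counts differ from expected distribution
df = k - 1 = 3
χ² = Σ(O - E)²/E
   = (45 - 45.3)²/45.3 + (31 - 36.0)²/36.0 + (25 - 26.2)²/26.2 + (24 - 17.5)²/17.5
   = 0.002 + 0.694 + 0.055 + 2.414
   = 3.17
p-value = 0.3668

Since p-value > α = 0.05, we fail to reject H₀.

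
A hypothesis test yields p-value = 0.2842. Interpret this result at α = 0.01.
Since p = 0.2842 > α = 0.01, fail to reject H₀.
There is insufficient evidence to reject the null hypothesis; the result is not statistically significant at the 0.01 level.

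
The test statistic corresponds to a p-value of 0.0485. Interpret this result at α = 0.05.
Since p = 0.0485 < α = 0.05, reject H₀.
There is sufficient evidence to reject the null hypothesis; the result is statistically significant at the 0.05 level.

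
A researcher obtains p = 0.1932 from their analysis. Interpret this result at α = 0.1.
Since p = 0.1932 > α = 0.1, fail to reject H₀.
There is insufficient evidence to reject the null hypothesis; the result is not statistically significant at the 0.1 level.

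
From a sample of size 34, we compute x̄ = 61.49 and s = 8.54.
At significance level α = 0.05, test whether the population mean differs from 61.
One-sample t-test:
H₀: μ = 61
H₁: μ ≠ 61
df = n - 1 = 33
t = (x̄ - μ₀) / (s/√n) = (61.49 - 61) / (8.54/√34) = 0.335
p-value = 0.7401

Since p-value > α = 0.05, we fail to reject H₀.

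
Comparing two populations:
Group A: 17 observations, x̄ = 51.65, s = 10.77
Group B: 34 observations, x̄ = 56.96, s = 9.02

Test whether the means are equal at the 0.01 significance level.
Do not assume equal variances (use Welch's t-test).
Welch's two-sample t-test:
H₀: μ₁ = μ₂
H₁: μ₁ ≠ μ₂
s₁²/n₁ = 10.77²/17 = 6.8231,  s₂²/n₂ = 9.02²/34 = 2.3930
SE = √(s₁²/n₁ + s₂²/n₂) = √(6.8231 + 2.3930) = 3.0358
df (Welch-Satterthwaite) = (s₁²/n₁ + s₂²/n₂)² / [(s₁²/n₁)²/(n₁-1) + (s₂²/n₂)²/(n₂-1)] ≈ 27.55
t = (x̄₁ - x̄₂) / SE = (51.65 - 56.96) / 3.0358 = -5.31 / 3.0358 = -1.749
p-value = 0.0914

Since p-value > α = 0.01, we fail to reject H₀.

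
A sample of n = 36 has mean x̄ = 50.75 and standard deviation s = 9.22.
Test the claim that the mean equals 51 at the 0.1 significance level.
One-sample t-test:
H₀: μ = 51
H₁: μ ≠ 51
df = n - 1 = 35
t = (x̄ - μ₀) / (s/√n) = (50.75 - 51) / (9.22/√36) = -0.163
p-value = 0.8717

Since p-value > α = 0.1, we fail to reject H₀.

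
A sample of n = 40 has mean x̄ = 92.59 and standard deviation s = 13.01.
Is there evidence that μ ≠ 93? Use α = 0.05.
One-sample t-test:
H₀: μ = 93
H₁: μ ≠ 93
df = n - 1 = 39
t = (x̄ - μ₀) / (s/√n) = (92.59 - 93) / (13.01/√40) = -0.199
p-value = 0.8431

Since p-value > α = 0.05, we fail to reject H₀.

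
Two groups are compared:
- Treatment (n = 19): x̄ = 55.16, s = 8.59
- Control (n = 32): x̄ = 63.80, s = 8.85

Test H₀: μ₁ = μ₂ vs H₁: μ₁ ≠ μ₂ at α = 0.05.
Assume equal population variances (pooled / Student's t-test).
Student's two-sample t-test (equal variances):
H₀: μ₁ = μ₂
H₁: μ₁ ≠ μ₂
df = n₁ + n₂ - 2 = 49
Pooled variance s_p² = [(n₁-1)s₁² + (n₂-1)s₂²] / (n₁ + n₂ - 2) = [(18)(8.59²) + (31)(8.85²)] / 49 = 76.6568
SE = √(s_p²(1/n₁ + 1/n₂)) = √(76.6568 × (1/19 + 1/32)) = 2.5358
t = (x̄₁ - x̄₂) / SE = (55.16 - 63.80) / 2.5358 = -8.64 / 2.5358 = -3.407
p-value = 0.0013

Since p-value < α = 0.05, we reject H₀.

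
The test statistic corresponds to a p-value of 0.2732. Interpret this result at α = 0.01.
Since p = 0.2732 > α = 0.01, fail to reject H₀.
There is insufficient evidence to reject the null hypothesis; the result is not statistically significant at the 0.01 level.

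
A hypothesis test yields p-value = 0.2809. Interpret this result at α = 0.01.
Since p = 0.2809 > α = 0.01, fail to reject H₀.
There is insufficient evidence to reject the null hypothesis; the result is not statistically significant at the 0.01 level.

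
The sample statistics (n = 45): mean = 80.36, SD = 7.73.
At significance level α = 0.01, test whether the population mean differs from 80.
One-sample t-test:
H₀: μ = 80
H₁: μ ≠ 80
df = n - 1 = 44
t = (x̄ - μ₀) / (s/√n) = (80.36 - 80) / (7.73/√45) = 0.312
p-value = 0.7562

Since p-value > α = 0.01, we fail to reject H₀.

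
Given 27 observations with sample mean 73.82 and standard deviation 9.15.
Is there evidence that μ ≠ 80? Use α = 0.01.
One-sample t-test:
H₀: μ = 80
H₁: μ ≠ 80
df = n - 1 = 26
t = (x̄ - μ₀) / (s/√n) = (73.82 - 80) / (9.15/√27) = -3.510
p-value = 0.0017

Since p-value < α = 0.01, we reject H₀.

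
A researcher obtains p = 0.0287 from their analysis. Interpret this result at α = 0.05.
Since p = 0.0287 < α = 0.05, reject H₀.
There is sufficient evidence to reject the null hypothesis; the result is statistically significant at the 0.05 level.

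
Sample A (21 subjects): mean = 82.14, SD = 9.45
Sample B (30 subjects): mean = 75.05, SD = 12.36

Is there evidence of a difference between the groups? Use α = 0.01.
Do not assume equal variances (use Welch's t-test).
Welch's two-sample t-test:
H₀: μ₁ = μ₂
H₁: μ₁ ≠ μ₂
s₁²/n₁ = 9.45²/21 = 4.2525,  s₂²/n₂ = 12.36²/30 = 5.0923
SE = √(s₁²/n₁ + s₂²/n₂) = √(4.2525 + 5.0923) = 3.0569
df (Welch-Satterthwaite) = (s₁²/n₁ + s₂²/n₂)² / [(s₁²/n₁)²/(n₁-1) + (s₂²/n₂)²/(n₂-1)] ≈ 48.56
t = (x̄₁ - x̄₂) / SE = (82.14 - 75.05) / 3.0569 = 7.09 / 3.0569 = 2.319
p-value = 0.0246

Since p-value > α = 0.01, we fail to reject H₀.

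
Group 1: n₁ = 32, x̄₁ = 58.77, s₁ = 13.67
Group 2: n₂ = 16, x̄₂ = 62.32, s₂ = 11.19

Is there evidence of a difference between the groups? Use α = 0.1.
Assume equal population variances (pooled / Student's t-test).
Student's two-sample t-test (equal variances):
H₀: μ₁ = μ₂
H₁: μ₁ ≠ μ₂
df = n₁ + n₂ - 2 = 46
Pooled variance s_p² = [(n₁-1)s₁² + (n₂-1)s₂²] / (n₁ + n₂ - 2) = [(31)(13.67²) + (15)(11.19²)] / 46 = 166.7647
SE = √(s_p²(1/n₁ + 1/n₂)) = √(166.7647 × (1/32 + 1/16)) = 3.9540
t = (x̄₁ - x̄₂) / SE = (58.77 - 62.32) / 3.9540 = -3.55 / 3.9540 = -0.898
p-value = 0.3740

Since p-value > α = 0.1, we fail to reject H₀.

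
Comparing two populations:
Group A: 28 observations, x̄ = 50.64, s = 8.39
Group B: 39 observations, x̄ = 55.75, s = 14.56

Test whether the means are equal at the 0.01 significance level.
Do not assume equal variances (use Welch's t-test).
Welch's two-sample t-test:
H₀: μ₁ = μ₂
H₁: μ₁ ≠ μ₂
s₁²/n₁ = 8.39²/28 = 2.5140,  s₂²/n₂ = 14.56²/39 = 5.4357
SE = √(s₁²/n₁ + s₂²/n₂) = √(2.5140 + 5.4357) = 2.8195
df (Welch-Satterthwaite) = (s₁²/n₁ + s₂²/n₂)² / [(s₁²/n₁)²/(n₁-1) + (s₂²/n₂)²/(n₂-1)] ≈ 62.47
t = (x̄₁ - x̄₂) / SE = (50.64 - 55.75) / 2.8195 = -5.11 / 2.8195 = -1.812
p-value = 0.0747

Since p-value > α = 0.01, we fail to reject H₀.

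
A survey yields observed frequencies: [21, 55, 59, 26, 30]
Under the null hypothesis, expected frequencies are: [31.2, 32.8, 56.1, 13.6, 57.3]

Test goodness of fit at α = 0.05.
Chi-square goodness of fit test:
H₀: observed counts match expected distribution
H₁: observed counts differ from expected distribution
df = k - 1 = 4
χ² = Σ(O - E)²/E
   = (21 - 31.2)²/31.2 + (55 - 32.8)²/32.8 + (59 - 56.1)²/56.1 + (26 - 13.6)²/13.6 + (30 - 57.3)²/57.3
   = 3.335 + 15.026 + 0.150 + 11.306 + 13.007
   = 42.82
p-value < 0.0001

Since p-value < α = 0.05, we reject H₀.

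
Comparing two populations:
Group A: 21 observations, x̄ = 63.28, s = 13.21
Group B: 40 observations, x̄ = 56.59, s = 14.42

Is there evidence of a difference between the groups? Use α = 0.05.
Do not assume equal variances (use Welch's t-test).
Welch's two-sample t-test:
H₀: μ₁ = μ₂
H₁: μ₁ ≠ μ₂
s₁²/n₁ = 13.21²/21 = 8.3097,  s₂²/n₂ = 14.42²/40 = 5.1984
SE = √(s₁²/n₁ + s₂²/n₂) = √(8.3097 + 5.1984) = 3.6753
df (Welch-Satterthwaite) = (s₁²/n₁ + s₂²/n₂)² / [(s₁²/n₁)²/(n₁-1) + (s₂²/n₂)²/(n₂-1)] ≈ 44.02
t = (x̄₁ - x̄₂) / SE = (63.28 - 56.59) / 3.6753 = 6.69 / 3.6753 = 1.820
p-value = 0.0755

Since p-value > α = 0.05, we fail to reject H₀.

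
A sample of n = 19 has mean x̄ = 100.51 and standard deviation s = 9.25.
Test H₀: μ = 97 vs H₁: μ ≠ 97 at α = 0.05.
One-sample t-test:
H₀: μ = 97
H₁: μ ≠ 97
df = n - 1 = 18
t = (x̄ - μ₀) / (s/√n) = (100.51 - 97) / (9.25/√19) = 1.654
p-value = 0.1155

Since p-value > α = 0.05, we fail to reject H₀.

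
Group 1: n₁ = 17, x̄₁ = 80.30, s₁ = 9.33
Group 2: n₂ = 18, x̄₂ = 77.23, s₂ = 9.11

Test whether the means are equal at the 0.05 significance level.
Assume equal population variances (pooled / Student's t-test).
Student's two-sample t-test (equal variances):
H₀: μ₁ = μ₂
H₁: μ₁ ≠ μ₂
df = n₁ + n₂ - 2 = 33
Pooled variance s_p² = [(n₁-1)s₁² + (n₂-1)s₂²] / (n₁ + n₂ - 2) = [(16)(9.33²) + (17)(9.11²)] / 33 = 84.9590
SE = √(s_p²(1/n₁ + 1/n₂)) = √(84.9590 × (1/17 + 1/18)) = 3.1173
t = (x̄₁ - x̄₂) / SE = (80.30 - 77.23) / 3.1173 = 3.07 / 3.1173 = 0.985
p-value = 0.3319

Since p-value > α = 0.05, we fail to reject H₀.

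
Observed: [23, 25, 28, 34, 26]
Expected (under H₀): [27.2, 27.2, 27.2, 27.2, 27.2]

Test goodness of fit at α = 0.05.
Chi-square goodness of fit test:
H₀: observed counts match expected distribution
H₁: observed counts differ from expected distribution
df = k - 1 = 4
χ² = Σ(O - E)²/E
   = (23 - 27.2)²/27.2 + (25 - 27.2)²/27.2 + (28 - 27.2)²/27.2 + (34 - 27.2)²/27.2 + (26 - 27.2)²/27.2
   = 0.649 + 0.178 + 0.024 + 1.700 + 0.053
   = 2.60
p-value = 0.6263

Since p-value > α = 0.05, we fail to reject H₀.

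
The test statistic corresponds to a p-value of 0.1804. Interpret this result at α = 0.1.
Since p = 0.1804 > α = 0.1, fail to reject H₀.
There is insufficient evidence to reject the null hypothesis; the result is not statistically significant at the 0.1 level.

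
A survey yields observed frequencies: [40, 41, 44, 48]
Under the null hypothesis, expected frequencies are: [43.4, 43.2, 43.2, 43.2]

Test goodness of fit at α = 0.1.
Chi-square goodness of fit test:
H₀: observed counts match expected distribution
H₁: observed counts differ from expected distribution
df = k - 1 = 3
χ² = Σ(O - E)²/E
   = (40 - 43.4)²/43.4 + (41 - 43.2)²/43.2 + (44 - 43.2)²/43.2 + (48 - 43.2)²/43.2
   = 0.266 + 0.112 + 0.015 + 0.533
   = 0.93
p-value = 0.8190

Since p-value > α = 0.1, we fail to reject H₀.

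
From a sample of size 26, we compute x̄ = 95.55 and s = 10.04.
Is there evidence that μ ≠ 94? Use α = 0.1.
One-sample t-test:
H₀: μ = 94
H₁: μ ≠ 94
df = n - 1 = 25
t = (x̄ - μ₀) / (s/√n) = (95.55 - 94) / (10.04/√26) = 0.787
p-value = 0.4386

Since p-value > α = 0.1, we fail to reject H₀.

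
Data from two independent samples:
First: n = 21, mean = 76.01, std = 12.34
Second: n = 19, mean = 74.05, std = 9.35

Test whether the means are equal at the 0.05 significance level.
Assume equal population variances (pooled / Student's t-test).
Student's two-sample t-test (equal variances):
H₀: μ₁ = μ₂
H₁: μ₁ ≠ μ₂
df = n₁ + n₂ - 2 = 38
Pooled variance s_p² = [(n₁-1)s₁² + (n₂-1)s₂²] / (n₁ + n₂ - 2) = [(20)(12.34²) + (18)(9.35²)] / 38 = 121.5557
SE = √(s_p²(1/n₁ + 1/n₂)) = √(121.5557 × (1/21 + 1/19)) = 3.4909
t = (x̄₁ - x̄₂) / SE = (76.01 - 74.05) / 3.4909 = 1.96 / 3.4909 = 0.561
p-value = 0.5778

Since p-value > α = 0.05, we fail to reject H₀.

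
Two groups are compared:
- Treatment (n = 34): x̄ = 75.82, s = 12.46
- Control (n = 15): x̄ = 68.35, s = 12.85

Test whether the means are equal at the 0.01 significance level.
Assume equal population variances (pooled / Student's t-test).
Student's two-sample t-test (equal variances):
H₀: μ₁ = μ₂
H₁: μ₁ ≠ μ₂
df = n₁ + n₂ - 2 = 47
Pooled variance s_p² = [(n₁-1)s₁² + (n₂-1)s₂²] / (n₁ + n₂ - 2) = [(33)(12.46²) + (14)(12.85²)] / 47 = 158.1919
SE = √(s_p²(1/n₁ + 1/n₂)) = √(158.1919 × (1/34 + 1/15)) = 3.8986
t = (x̄₁ - x̄₂) / SE = (75.82 - 68.35) / 3.8986 = 7.47 / 3.8986 = 1.916
p-value = 0.0614

Since p-value > α = 0.01, we fail to reject H₀.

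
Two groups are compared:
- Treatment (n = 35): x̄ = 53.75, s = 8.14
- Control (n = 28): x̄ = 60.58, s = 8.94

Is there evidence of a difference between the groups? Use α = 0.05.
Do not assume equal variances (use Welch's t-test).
Welch's two-sample t-test:
H₀: μ₁ = μ₂
H₁: μ₁ ≠ μ₂
s₁²/n₁ = 8.14²/35 = 1.8931,  s₂²/n₂ = 8.94²/28 = 2.8544
SE = √(s₁²/n₁ + s₂²/n₂) = √(1.8931 + 2.8544) = 2.1789
df (Welch-Satterthwaite) = (s₁²/n₁ + s₂²/n₂)² / [(s₁²/n₁)²/(n₁-1) + (s₂²/n₂)²/(n₂-1)] ≈ 55.35
t = (x̄₁ - x̄₂) / SE = (53.75 - 60.58) / 2.1789 = -6.83 / 2.1789 = -3.135
p-value = 0.0028

Since p-value < α = 0.05, we reject H₀.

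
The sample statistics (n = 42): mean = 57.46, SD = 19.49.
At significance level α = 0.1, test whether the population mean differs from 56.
One-sample t-test:
H₀: μ = 56
H₁: μ ≠ 56
df = n - 1 = 41
t = (x̄ - μ₀) / (s/√n) = (57.46 - 56) / (19.49/√42) = 0.485
p-value = 0.6299

Since p-value > α = 0.1, we fail to reject H₀.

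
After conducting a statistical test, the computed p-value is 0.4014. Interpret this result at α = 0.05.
Since p = 0.4014 > α = 0.05, fail to reject H₀.
There is insufficient evidence to reject the null hypothesis; the result is not statistically significant at the 0.05 level.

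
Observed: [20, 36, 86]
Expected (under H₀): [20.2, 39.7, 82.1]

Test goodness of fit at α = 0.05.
Chi-square goodness of fit test:
H₀: observed counts match expected distribution
H₁: observed counts differ from expected distribution
df = k - 1 = 2
χ² = Σ(O - E)²/E
   = (20 - 20.2)²/20.2 + (36 - 39.7)²/39.7 + (86 - 82.1)²/82.1
   = 0.002 + 0.345 + 0.185
   = 0.53
p-value = 0.7664

Since p-value > α = 0.05, we fail to reject H₀.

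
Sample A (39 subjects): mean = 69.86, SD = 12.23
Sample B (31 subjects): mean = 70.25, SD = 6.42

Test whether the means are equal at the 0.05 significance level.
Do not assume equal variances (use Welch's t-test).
Welch's two-sample t-test:
H₀: μ₁ = μ₂
H₁: μ₁ ≠ μ₂
s₁²/n₁ = 12.23²/39 = 3.8352,  s₂²/n₂ = 6.42²/31 = 1.3296
SE = √(s₁²/n₁ + s₂²/n₂) = √(3.8352 + 1.3296) = 2.2726
df (Welch-Satterthwaite) = (s₁²/n₁ + s₂²/n₂)² / [(s₁²/n₁)²/(n₁-1) + (s₂²/n₂)²/(n₂-1)] ≈ 59.81
t = (x̄₁ - x̄₂) / SE = (69.86 - 70.25) / 2.2726 = -0.39 / 2.2726 = -0.172
p-value = 0.8643

Since p-value > α = 0.05, we fail to reject H₀.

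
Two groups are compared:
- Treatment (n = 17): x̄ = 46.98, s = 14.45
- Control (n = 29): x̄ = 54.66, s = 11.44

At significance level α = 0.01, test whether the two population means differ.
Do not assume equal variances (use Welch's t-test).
Welch's two-sample t-test:
H₀: μ₁ = μ₂
H₁: μ₁ ≠ μ₂
s₁²/n₁ = 14.45²/17 = 12.2825,  s₂²/n₂ = 11.44²/29 = 4.5129
SE = √(s₁²/n₁ + s₂²/n₂) = √(12.2825 + 4.5129) = 4.0982
df (Welch-Satterthwaite) = (s₁²/n₁ + s₂²/n₂)² / [(s₁²/n₁)²/(n₁-1) + (s₂²/n₂)²/(n₂-1)] ≈ 27.77
t = (x̄₁ - x̄₂) / SE = (46.98 - 54.66) / 4.0982 = -7.68 / 4.0982 = -1.874
p-value = 0.0715

Since p-value > α = 0.01, we fail to reject H₀.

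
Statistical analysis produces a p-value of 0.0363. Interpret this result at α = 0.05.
Since p = 0.0363 < α = 0.05, reject H₀.
There is sufficient evidence to reject the null hypothesis; the result is statistically significant at the 0.05 level.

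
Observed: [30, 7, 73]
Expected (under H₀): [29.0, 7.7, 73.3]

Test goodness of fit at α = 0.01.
Chi-square goodness of fit test:
H₀: observed counts match expected distribution
H₁: observed counts differ from expected distribution
df = k - 1 = 2
χ² = Σ(O - E)²/E
   = (30 - 29.0)²/29.0 + (7 - 7.7)²/7.7 + (73 - 73.3)²/73.3
   = 0.034 + 0.064 + 0.001
   = 0.10
p-value = 0.9515

Since p-value > α = 0.01, we fail to reject H₀.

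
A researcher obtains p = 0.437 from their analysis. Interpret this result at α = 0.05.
Since p = 0.437 > α = 0.05, fail to reject H₀.
There is insufficient evidence to reject the null hypothesis; the result is not statistically significant at the 0.05 level.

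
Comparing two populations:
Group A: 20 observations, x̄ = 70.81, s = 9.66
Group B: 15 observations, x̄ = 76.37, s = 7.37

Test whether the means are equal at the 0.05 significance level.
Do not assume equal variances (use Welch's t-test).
Welch's two-sample t-test:
H₀: μ₁ = μ₂
H₁: μ₁ ≠ μ₂
s₁²/n₁ = 9.66²/20 = 4.6658,  s₂²/n₂ = 7.37²/15 = 3.6211
SE = √(s₁²/n₁ + s₂²/n₂) = √(4.6658 + 3.6211) = 2.8787
df (Welch-Satterthwaite) = (s₁²/n₁ + s₂²/n₂)² / [(s₁²/n₁)²/(n₁-1) + (s₂²/n₂)²/(n₂-1)] ≈ 32.98
t = (x̄₁ - x̄₂) / SE = (70.81 - 76.37) / 2.8787 = -5.56 / 2.8787 = -1.931
p-value = 0.0621

Since p-value > α = 0.05, we fail to reject H₀.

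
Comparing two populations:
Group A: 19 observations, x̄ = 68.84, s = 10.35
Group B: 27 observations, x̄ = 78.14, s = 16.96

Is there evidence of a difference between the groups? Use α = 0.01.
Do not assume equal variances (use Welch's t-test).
Welch's two-sample t-test:
H₀: μ₁ = μ₂
H₁: μ₁ ≠ μ₂
s₁²/n₁ = 10.35²/19 = 5.6380,  s₂²/n₂ = 16.96²/27 = 10.6534
SE = √(s₁²/n₁ + s₂²/n₂) = √(5.6380 + 10.6534) = 4.0363
df (Welch-Satterthwaite) = (s₁²/n₁ + s₂²/n₂)² / [(s₁²/n₁)²/(n₁-1) + (s₂²/n₂)²/(n₂-1)] ≈ 43.29
t = (x̄₁ - x̄₂) / SE = (68.84 - 78.14) / 4.0363 = -9.30 / 4.0363 = -2.304
p-value = 0.0261

Since p-value > α = 0.01, we fail to reject H₀.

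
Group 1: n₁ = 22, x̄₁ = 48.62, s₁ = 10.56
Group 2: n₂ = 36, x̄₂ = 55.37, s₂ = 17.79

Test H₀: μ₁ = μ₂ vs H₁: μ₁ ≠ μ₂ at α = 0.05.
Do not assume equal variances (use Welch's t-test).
Welch's two-sample t-test:
H₀: μ₁ = μ₂
H₁: μ₁ ≠ μ₂
s₁²/n₁ = 10.56²/22 = 5.0688,  s₂²/n₂ = 17.79²/36 = 8.7912
SE = √(s₁²/n₁ + s₂²/n₂) = √(5.0688 + 8.7912) = 3.7229
df (Welch-Satterthwaite) = (s₁²/n₁ + s₂²/n₂)² / [(s₁²/n₁)²/(n₁-1) + (s₂²/n₂)²/(n₂-1)] ≈ 55.98
t = (x̄₁ - x̄₂) / SE = (48.62 - 55.37) / 3.7229 = -6.75 / 3.7229 = -1.813
p-value = 0.0752

Since p-value > α = 0.05, we fail to reject H₀.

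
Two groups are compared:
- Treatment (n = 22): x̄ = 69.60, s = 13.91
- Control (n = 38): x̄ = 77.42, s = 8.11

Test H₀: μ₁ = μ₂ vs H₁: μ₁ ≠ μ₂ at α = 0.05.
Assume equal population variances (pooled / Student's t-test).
Student's two-sample t-test (equal variances):
H₀: μ₁ = μ₂
H₁: μ₁ ≠ μ₂
df = n₁ + n₂ - 2 = 58
Pooled variance s_p² = [(n₁-1)s₁² + (n₂-1)s₂²] / (n₁ + n₂ - 2) = [(21)(13.91²) + (37)(8.11²)] / 58 = 112.0141
SE = √(s_p²(1/n₁ + 1/n₂)) = √(112.0141 × (1/22 + 1/38)) = 2.8354
t = (x̄₁ - x̄₂) / SE = (69.60 - 77.42) / 2.8354 = -7.82 / 2.8354 = -2.758
p-value = 0.0078

Since p-value < α = 0.05, we reject H₀.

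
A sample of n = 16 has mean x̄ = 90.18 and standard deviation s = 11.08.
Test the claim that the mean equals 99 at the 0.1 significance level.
One-sample t-test:
H₀: μ = 99
H₁: μ ≠ 99
df = n - 1 = 15
t = (x̄ - μ₀) / (s/√n) = (90.18 - 99) / (11.08/√16) = -3.184
p-value = 0.0062

Since p-value < α = 0.1, we reject H₀.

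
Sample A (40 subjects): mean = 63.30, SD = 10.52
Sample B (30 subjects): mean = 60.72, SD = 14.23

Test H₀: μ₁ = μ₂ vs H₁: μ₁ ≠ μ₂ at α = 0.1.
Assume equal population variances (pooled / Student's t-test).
Student's two-sample t-test (equal variances):
H₀: μ₁ = μ₂
H₁: μ₁ ≠ μ₂
df = n₁ + n₂ - 2 = 68
Pooled variance s_p² = [(n₁-1)s₁² + (n₂-1)s₂²] / (n₁ + n₂ - 2) = [(39)(10.52²) + (29)(14.23²)] / 68 = 149.8300
SE = √(s_p²(1/n₁ + 1/n₂)) = √(149.8300 × (1/40 + 1/30)) = 2.9564
t = (x̄₁ - x̄₂) / SE = (63.30 - 60.72) / 2.9564 = 2.58 / 2.9564 = 0.873
p-value = 0.3859

Since p-value > α = 0.1, we fail to reject H₀.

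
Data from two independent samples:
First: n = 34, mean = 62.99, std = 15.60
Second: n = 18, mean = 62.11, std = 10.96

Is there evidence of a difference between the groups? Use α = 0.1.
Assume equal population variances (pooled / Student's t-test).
Student's two-sample t-test (equal variances):
H₀: μ₁ = μ₂
H₁: μ₁ ≠ μ₂
df = n₁ + n₂ - 2 = 50
Pooled variance s_p² = [(n₁-1)s₁² + (n₂-1)s₂²] / (n₁ + n₂ - 2) = [(33)(15.60²) + (17)(10.96²)] / 50 = 201.4589
SE = √(s_p²(1/n₁ + 1/n₂)) = √(201.4589 × (1/34 + 1/18)) = 4.1373
t = (x̄₁ - x̄₂) / SE = (62.99 - 62.11) / 4.1373 = 0.88 / 4.1373 = 0.213
p-value = 0.8324

Since p-value > α = 0.1, we fail to reject H₀.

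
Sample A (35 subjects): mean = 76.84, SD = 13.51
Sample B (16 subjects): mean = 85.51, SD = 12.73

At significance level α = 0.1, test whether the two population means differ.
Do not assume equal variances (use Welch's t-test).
Welch's two-sample t-test:
H₀: μ₁ = μ₂
H₁: μ₁ ≠ μ₂
s₁²/n₁ = 13.51²/35 = 5.2149,  s₂²/n₂ = 12.73²/16 = 10.1283
SE = √(s₁²/n₁ + s₂²/n₂) = √(5.2149 + 10.1283) = 3.9170
df (Welch-Satterthwaite) = (s₁²/n₁ + s₂²/n₂)² / [(s₁²/n₁)²/(n₁-1) + (s₂²/n₂)²/(n₂-1)] ≈ 30.82
t = (x̄₁ - x̄₂) / SE = (76.84 - 85.51) / 3.9170 = -8.67 / 3.9170 = -2.213
p-value = 0.0344

Since p-value < α = 0.1, we reject H₀.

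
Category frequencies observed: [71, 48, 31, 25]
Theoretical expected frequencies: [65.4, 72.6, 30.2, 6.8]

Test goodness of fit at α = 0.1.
Chi-square goodness of fit test:
H₀: observed counts match expected distribution
H₁: observed counts differ from expected distribution
df = k - 1 = 3
χ² = Σ(O - E)²/E
   = (71 - 65.4)²/65.4 + (48 - 72.6)²/72.6 + (31 - 30.2)²/30.2 + (25 - 6.8)²/6.8
   = 0.480 + 8.336 + 0.021 + 48.712
   = 57.55
p-value < 0.0001

Since p-value < α = 0.1, we reject H₀.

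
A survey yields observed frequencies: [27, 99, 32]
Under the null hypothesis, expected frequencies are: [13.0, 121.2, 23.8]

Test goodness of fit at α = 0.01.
Chi-square goodness of fit test:
H₀: observed counts match expected distribution
H₁: observed counts differ from expected distribution
df = k - 1 = 2
χ² = Σ(O - E)²/E
   = (27 - 13.0)²/13.0 + (99 - 121.2)²/121.2 + (32 - 23.8)²/23.8
   = 15.077 + 4.066 + 2.825
   = 21.97
p-value < 0.0001

Since p-value < α = 0.01, we reject H₀.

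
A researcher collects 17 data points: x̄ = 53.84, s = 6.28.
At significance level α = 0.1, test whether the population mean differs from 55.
One-sample t-test:
H₀: μ = 55
H₁: μ ≠ 55
df = n - 1 = 16
t = (x̄ - μ₀) / (s/√n) = (53.84 - 55) / (6.28/√17) = -0.762
p-value = 0.4574

Since p-value > α = 0.1, we fail to reject H₀.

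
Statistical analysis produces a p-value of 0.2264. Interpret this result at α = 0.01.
Since p = 0.2264 > α = 0.01, fail to reject H₀.
There is insufficient evidence to reject the null hypothesis; the result is not statistically significant at the 0.01 level.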